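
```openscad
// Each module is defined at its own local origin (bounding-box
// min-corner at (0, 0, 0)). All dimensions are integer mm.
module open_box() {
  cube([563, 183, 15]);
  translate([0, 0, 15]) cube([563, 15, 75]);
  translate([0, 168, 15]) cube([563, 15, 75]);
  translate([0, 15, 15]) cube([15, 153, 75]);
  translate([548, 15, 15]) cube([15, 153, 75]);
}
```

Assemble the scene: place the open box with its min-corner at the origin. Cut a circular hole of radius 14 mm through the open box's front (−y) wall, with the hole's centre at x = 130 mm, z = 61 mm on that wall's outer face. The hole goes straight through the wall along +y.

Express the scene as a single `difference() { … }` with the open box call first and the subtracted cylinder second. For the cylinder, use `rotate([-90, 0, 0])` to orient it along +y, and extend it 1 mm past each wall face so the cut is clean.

difference() {
  open_box();
  translate([130, -1, 61]) rotate([-90, 0, 0]) cylinder(h = 17, r = 14);
}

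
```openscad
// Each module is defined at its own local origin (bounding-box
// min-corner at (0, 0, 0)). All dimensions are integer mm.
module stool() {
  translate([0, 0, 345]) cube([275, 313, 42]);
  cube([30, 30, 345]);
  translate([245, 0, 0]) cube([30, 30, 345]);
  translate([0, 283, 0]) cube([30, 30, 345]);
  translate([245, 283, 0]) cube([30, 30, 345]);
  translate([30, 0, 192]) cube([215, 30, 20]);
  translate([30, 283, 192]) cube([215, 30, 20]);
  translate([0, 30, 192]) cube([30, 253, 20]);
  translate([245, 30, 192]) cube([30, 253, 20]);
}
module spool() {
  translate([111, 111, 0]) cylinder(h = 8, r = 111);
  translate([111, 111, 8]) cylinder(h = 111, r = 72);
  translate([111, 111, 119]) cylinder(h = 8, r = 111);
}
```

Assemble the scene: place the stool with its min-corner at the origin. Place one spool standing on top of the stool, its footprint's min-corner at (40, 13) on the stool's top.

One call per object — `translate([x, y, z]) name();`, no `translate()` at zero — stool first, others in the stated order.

stool();
translate([40, 13, 387]) spool();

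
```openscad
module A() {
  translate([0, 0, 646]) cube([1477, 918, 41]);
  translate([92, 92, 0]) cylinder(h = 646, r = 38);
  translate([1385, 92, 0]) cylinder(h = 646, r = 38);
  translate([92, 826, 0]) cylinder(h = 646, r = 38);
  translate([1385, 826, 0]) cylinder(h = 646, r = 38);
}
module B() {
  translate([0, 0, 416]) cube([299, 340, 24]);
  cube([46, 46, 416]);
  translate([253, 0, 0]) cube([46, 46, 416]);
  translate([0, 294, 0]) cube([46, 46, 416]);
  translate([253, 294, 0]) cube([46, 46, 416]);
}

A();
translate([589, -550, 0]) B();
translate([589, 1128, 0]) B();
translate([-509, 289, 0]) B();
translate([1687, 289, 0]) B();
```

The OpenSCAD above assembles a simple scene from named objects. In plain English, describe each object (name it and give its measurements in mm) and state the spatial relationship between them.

A is a table: top 1477 mm (x) × 918 mm (y), 41 mm thick, upper face at z = 687 mm, on four round legs of 76 mm diameter, each leg's bounding box inset 54 mm from the nearest pair of top edges, running from z = 0 to the bottom of the top.

B is a simple wooden stool: a rectangular seat 299 mm (x) by 340 mm (y), 24 mm thick, top face at z = 440 mm, on four square legs, each 46×46 mm in cross-section. The legs rest on z = 0, each flush with a corner of the seat.

Four stools sit around the table at the −y, +y, −x, +x sides.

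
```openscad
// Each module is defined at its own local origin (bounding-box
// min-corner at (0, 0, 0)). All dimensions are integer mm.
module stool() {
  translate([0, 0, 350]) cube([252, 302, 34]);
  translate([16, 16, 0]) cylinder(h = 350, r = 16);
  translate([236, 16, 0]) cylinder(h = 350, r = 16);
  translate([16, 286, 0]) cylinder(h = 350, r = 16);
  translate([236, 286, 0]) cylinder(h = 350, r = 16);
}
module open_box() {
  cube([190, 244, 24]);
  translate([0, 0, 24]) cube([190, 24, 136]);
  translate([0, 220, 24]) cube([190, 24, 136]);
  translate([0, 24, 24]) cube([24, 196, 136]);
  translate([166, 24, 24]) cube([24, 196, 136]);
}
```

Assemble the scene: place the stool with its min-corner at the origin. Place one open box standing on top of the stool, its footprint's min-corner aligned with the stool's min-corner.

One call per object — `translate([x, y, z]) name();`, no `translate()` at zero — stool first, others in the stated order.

stool();
translate([0, 0, 384]) open_box();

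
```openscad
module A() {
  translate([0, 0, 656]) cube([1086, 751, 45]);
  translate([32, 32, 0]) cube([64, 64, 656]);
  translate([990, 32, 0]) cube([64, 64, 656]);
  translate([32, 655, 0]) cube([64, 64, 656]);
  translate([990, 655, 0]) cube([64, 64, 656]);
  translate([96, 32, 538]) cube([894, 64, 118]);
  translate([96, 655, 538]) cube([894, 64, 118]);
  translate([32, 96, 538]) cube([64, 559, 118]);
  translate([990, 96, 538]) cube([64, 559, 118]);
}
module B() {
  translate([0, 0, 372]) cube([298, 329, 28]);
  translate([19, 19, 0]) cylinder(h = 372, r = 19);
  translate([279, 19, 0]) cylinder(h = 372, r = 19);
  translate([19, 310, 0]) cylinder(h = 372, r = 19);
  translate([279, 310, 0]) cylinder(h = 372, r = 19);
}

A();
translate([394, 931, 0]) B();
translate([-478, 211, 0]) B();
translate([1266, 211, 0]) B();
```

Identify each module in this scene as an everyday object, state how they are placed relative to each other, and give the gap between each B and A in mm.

A is a table. B is a stool. Three stools sit around the table at the +y, −x, +x sides. The gap between each stool and the table is 180 mm.

Each stool's nearest face is 180 mm from the table's bounding box.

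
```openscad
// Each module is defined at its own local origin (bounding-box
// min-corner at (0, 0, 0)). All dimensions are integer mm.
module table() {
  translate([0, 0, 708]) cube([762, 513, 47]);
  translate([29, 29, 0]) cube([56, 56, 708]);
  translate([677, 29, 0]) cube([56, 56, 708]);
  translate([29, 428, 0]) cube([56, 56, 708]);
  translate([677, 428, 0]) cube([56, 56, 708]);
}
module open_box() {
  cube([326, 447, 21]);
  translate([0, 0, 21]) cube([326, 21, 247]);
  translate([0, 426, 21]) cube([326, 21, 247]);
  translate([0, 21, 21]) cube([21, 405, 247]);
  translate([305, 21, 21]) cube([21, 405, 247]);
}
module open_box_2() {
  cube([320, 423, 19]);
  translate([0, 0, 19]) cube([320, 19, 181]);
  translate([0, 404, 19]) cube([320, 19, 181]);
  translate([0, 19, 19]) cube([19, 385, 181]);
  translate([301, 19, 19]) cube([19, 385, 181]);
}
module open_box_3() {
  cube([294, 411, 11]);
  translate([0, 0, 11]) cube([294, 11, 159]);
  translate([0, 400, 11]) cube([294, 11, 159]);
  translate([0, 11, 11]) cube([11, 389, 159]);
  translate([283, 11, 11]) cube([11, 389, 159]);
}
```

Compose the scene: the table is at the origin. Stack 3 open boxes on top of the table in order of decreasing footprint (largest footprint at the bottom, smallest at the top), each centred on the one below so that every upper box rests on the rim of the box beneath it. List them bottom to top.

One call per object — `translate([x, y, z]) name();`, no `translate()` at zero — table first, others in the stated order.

table();
translate([218, 33, 755]) open_box();
translate([221, 45, 1023]) open_box_2();
translate([234, 51, 1223]) open_box_3();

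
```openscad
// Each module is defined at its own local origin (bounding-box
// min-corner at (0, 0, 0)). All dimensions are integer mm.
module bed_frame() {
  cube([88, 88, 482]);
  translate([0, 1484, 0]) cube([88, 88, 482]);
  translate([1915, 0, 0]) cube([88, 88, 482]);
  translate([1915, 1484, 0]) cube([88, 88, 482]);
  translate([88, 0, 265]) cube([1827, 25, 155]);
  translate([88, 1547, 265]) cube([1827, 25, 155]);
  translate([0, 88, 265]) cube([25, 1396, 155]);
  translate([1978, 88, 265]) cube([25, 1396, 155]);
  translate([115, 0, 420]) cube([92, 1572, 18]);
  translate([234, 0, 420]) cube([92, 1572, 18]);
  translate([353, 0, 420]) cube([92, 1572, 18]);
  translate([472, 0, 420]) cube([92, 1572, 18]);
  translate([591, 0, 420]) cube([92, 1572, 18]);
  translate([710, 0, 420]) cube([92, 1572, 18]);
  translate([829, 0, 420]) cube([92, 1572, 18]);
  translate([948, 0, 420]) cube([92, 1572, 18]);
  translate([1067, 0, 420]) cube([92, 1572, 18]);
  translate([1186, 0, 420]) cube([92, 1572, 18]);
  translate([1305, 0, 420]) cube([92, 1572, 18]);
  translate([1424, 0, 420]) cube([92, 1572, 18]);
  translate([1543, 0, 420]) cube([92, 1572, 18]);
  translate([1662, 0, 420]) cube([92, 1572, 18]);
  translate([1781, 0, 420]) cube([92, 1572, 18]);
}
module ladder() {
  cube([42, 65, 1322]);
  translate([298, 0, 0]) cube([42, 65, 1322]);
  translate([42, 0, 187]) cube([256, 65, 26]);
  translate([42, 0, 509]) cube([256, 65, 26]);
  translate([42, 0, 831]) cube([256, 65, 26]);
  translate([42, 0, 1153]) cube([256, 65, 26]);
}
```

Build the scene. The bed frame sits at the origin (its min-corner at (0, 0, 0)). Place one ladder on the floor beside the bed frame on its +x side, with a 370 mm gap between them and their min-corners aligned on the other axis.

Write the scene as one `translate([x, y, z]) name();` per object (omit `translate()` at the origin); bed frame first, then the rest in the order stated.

bed_frame();
translate([2373, 0, 0]) ladder();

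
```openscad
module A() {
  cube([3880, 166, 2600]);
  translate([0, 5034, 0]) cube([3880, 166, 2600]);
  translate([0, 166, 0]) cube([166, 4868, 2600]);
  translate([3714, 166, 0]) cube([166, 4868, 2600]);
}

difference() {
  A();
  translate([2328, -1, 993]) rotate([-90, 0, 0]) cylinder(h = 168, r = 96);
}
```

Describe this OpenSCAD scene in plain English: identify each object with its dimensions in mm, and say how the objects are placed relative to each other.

A is the wall frame of a small rectangular building: four walls, each 2600 mm tall and 166 mm thick, enclosing a footprint 3880 mm (x) by 5200 mm (y) outside-to-outside, with no floor or roof. The front and back walls (the −y and +y sides) span the full width; the two side walls fit between them.

The house frame has a circular hole of radius 96 mm through its front wall, centred at (x = 2328, z = 993).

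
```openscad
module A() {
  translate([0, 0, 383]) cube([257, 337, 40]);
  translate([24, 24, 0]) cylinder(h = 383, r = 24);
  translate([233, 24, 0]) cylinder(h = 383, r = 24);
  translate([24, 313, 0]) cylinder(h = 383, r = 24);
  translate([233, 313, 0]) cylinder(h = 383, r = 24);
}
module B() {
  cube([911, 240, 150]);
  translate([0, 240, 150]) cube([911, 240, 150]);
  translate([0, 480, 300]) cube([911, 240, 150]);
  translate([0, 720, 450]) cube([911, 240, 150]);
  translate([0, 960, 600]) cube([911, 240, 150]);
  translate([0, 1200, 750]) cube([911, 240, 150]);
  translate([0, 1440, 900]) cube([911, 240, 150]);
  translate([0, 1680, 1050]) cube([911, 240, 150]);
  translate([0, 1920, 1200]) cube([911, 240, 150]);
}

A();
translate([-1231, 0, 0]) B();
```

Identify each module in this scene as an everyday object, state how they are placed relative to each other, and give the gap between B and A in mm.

A is a stool. B is a staircase. The staircase is on the floor beside the stool on its −x side. The gap between the staircase and the stool is 320 mm.

The staircase's nearest face is 320 mm from the stool's −x face.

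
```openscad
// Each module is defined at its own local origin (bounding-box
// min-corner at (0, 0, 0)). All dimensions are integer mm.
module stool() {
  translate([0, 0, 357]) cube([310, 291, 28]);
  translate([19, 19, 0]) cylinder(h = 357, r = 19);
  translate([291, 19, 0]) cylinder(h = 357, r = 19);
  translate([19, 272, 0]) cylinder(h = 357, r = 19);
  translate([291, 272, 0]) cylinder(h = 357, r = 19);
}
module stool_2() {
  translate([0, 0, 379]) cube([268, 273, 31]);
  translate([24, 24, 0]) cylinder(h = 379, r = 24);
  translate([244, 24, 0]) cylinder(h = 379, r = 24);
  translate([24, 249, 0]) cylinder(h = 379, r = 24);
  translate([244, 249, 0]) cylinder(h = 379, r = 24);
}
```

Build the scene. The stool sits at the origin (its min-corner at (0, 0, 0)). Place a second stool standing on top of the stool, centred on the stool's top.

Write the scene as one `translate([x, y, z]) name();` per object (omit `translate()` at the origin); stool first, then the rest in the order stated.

stool();
translate([21, 9, 385]) stool_2();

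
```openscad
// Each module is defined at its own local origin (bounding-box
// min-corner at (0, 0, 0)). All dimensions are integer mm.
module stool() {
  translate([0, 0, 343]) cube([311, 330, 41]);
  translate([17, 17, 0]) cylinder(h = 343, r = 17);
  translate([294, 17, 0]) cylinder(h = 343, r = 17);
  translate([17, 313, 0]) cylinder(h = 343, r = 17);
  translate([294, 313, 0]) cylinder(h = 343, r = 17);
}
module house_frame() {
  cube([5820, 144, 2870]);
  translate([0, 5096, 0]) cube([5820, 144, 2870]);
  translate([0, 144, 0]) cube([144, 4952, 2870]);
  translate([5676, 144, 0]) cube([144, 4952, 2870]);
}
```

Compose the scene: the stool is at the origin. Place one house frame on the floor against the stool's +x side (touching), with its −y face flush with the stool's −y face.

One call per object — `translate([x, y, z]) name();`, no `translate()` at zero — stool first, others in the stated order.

stool();
translate([311, 0, 0]) house_frame();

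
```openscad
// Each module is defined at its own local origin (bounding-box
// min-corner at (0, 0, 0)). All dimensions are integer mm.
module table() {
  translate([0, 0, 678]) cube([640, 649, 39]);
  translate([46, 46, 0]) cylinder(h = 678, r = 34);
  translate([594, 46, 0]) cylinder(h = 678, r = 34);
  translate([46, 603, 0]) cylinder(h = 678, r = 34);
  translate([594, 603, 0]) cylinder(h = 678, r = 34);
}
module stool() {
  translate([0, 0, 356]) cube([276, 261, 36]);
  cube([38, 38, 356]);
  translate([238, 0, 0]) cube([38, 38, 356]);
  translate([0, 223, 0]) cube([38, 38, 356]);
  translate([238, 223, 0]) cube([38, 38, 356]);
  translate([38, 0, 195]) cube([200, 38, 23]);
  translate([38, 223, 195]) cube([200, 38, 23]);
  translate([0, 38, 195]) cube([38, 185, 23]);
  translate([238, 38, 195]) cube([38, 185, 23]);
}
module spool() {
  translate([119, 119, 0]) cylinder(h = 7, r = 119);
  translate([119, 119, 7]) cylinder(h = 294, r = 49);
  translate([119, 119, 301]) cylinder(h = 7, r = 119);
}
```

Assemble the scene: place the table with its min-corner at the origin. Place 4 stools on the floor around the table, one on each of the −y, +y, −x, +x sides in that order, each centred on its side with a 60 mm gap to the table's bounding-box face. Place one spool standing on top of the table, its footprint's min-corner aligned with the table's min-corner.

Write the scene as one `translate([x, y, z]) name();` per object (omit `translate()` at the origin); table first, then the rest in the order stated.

table();
translate([182, -321, 0]) stool();
translate([182, 709, 0]) stool();
translate([-336, 194, 0]) stool();
translate([700, 194, 0]) stool();
translate([0, 0, 717]) spool();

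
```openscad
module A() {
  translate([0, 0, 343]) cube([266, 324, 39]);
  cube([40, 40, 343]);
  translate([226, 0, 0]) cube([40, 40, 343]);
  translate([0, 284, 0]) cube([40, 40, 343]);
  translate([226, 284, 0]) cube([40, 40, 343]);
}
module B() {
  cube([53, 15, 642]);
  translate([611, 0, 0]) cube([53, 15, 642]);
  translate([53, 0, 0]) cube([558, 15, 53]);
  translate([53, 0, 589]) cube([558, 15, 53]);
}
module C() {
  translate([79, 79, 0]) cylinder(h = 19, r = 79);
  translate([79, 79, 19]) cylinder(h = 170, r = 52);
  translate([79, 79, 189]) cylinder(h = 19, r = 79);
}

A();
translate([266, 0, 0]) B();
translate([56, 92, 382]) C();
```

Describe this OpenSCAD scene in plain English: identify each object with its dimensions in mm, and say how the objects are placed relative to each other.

A is a four-legged stool. The seat is 266×324 mm, 39 mm thick, top at z = 382 mm. It stands on four square legs, each 40×40 mm in cross-section, from z = 0 to the seat underside, each flush with a corner of the seat.

B is a rectangular picture frame lying in the x–z plane (depth along y). The opening is 558 mm wide (x) by 536 mm tall (z), surrounded by a border 53 mm wide on all four sides. The frame is 15 mm deep and is made of two full-height vertical stiles with two horizontal rails fitted between them.

C is a spool: two coaxial disc flanges of radius 79 mm and thickness 19 mm, joined by a core cylinder of radius 52 mm and height 170 mm. The lower flange rests on z = 0 and the three cylinders share a vertical axis.

The picture frame is against the stool's +x side, with their −y faces flush. The spool is on top of the stool.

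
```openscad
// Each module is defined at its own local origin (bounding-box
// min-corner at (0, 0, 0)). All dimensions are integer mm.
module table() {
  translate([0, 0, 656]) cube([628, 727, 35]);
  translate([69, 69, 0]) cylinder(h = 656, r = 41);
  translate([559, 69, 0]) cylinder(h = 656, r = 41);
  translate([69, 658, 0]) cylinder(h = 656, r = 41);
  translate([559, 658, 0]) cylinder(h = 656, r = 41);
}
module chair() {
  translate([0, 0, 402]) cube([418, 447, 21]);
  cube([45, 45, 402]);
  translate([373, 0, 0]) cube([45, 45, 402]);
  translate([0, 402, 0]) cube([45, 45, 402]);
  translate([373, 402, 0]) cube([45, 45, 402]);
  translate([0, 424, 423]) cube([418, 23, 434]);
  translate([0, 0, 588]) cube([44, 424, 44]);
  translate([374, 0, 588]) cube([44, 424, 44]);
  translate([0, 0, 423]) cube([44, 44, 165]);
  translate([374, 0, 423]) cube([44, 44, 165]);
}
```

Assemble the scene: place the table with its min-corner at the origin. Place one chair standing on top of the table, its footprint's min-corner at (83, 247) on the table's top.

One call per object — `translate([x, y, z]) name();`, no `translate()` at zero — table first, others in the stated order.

table();
translate([83, 247, 691]) chair();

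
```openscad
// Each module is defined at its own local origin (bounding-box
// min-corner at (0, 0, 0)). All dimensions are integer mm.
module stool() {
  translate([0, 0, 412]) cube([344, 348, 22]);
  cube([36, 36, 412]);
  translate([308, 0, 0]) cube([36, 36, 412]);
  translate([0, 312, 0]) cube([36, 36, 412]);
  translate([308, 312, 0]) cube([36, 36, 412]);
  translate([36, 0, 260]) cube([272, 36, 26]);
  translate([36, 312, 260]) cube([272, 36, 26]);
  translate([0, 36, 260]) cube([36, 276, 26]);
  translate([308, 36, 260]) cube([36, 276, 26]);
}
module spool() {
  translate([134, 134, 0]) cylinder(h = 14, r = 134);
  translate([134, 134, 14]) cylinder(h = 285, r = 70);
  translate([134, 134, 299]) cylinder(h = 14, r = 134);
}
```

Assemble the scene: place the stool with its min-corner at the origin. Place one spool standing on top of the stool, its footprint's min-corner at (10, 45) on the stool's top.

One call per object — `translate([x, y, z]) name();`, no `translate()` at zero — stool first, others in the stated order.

stool();
translate([10, 45, 434]) spool();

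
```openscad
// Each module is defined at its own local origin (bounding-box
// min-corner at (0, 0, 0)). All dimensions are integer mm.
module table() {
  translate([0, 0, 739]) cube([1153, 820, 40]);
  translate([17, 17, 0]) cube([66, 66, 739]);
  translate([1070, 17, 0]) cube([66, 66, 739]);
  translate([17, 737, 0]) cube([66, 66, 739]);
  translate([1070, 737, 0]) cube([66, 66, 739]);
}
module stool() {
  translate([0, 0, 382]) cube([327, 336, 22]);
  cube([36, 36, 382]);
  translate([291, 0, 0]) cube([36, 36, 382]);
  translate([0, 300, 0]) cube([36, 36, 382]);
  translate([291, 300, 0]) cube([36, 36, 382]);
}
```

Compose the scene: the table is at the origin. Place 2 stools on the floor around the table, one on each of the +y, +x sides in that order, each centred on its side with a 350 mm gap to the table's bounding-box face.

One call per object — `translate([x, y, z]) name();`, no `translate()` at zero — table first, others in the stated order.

table();
translate([413, 1170, 0]) stool();
translate([1503, 242, 0]) stool();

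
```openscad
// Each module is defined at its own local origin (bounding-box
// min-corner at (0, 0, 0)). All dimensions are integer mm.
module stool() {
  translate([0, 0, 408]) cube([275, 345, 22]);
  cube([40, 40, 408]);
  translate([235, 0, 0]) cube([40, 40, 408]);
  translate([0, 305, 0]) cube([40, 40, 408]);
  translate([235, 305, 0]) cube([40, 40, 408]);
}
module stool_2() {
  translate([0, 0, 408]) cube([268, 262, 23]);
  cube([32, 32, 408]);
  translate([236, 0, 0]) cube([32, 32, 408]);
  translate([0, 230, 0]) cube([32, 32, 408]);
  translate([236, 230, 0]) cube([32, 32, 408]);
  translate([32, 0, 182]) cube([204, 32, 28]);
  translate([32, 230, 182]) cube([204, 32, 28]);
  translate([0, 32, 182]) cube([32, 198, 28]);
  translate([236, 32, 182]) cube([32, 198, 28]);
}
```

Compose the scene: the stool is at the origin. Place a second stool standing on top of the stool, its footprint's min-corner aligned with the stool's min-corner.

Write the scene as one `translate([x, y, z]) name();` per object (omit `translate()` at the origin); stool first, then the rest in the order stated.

stool();
translate([0, 0, 430]) stool_2();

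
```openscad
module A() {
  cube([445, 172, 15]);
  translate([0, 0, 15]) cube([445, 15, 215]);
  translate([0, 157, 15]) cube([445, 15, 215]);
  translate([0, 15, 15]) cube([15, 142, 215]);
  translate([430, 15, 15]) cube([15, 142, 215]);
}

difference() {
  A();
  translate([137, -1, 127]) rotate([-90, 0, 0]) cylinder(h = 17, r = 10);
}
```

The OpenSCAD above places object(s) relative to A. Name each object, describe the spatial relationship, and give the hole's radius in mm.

A is an open box. The open box has a circular hole through its front wall. The hole's radius is 10 mm.

The subtracted cylinder has r = 10 mm.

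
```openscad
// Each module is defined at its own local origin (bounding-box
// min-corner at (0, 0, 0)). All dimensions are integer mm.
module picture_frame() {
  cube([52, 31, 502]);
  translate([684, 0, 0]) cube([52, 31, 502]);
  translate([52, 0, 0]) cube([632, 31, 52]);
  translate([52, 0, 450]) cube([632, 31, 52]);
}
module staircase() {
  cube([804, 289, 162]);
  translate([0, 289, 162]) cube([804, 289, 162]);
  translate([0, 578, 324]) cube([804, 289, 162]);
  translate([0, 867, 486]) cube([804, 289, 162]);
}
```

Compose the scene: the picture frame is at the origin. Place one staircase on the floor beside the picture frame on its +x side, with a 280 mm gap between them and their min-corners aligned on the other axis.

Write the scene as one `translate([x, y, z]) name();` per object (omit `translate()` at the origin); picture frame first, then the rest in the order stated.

picture_frame();
translate([1016, 0, 0]) staircase();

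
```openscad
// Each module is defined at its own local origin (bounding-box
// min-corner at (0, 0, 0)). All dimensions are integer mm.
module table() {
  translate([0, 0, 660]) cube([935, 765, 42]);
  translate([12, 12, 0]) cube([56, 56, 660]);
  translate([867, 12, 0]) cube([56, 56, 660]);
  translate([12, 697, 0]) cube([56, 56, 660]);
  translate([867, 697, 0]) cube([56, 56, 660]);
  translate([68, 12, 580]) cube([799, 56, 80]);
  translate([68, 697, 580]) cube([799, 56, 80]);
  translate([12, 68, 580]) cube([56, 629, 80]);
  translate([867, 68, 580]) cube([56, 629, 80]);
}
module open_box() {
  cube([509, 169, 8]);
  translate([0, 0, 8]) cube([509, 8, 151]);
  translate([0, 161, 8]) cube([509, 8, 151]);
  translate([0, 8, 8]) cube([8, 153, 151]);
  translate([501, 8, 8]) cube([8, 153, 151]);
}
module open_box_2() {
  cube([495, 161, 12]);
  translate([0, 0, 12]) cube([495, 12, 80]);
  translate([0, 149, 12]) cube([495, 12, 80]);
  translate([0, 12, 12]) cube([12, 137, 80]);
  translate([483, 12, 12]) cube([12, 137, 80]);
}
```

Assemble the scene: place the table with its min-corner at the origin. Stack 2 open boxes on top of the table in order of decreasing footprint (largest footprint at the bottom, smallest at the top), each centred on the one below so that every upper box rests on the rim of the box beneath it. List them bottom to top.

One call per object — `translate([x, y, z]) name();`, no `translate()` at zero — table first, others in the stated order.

table();
translate([213, 298, 702]) open_box();
translate([220, 302, 861]) open_box_2();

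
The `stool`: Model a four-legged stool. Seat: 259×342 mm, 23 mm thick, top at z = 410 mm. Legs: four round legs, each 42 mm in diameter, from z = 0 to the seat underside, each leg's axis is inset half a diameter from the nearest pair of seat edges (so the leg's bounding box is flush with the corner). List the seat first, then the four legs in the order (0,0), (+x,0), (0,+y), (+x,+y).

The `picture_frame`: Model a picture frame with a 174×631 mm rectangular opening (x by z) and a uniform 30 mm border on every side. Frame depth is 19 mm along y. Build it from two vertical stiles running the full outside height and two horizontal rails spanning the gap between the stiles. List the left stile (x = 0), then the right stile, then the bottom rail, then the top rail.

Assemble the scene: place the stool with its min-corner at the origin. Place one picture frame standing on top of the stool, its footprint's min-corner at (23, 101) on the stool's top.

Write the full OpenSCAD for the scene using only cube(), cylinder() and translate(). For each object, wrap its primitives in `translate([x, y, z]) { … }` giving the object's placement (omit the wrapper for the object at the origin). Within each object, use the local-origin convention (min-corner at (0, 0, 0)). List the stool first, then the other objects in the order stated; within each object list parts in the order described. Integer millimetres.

translate([0, 0, 387]) cube([259, 342, 23]);
translate([21, 21, 0]) cylinder(h = 387, r = 21);
translate([238, 21, 0]) cylinder(h = 387, r = 21);
translate([21, 321, 0]) cylinder(h = 387, r = 21);
translate([238, 321, 0]) cylinder(h = 387, r = 21);
translate([23, 101, 410]) {
  cube([30, 19, 691]);
  translate([204, 0, 0]) cube([30, 19, 691]);
  translate([30, 0, 0]) cube([174, 19, 30]);
  translate([30, 0, 661]) cube([174, 19, 30]);
}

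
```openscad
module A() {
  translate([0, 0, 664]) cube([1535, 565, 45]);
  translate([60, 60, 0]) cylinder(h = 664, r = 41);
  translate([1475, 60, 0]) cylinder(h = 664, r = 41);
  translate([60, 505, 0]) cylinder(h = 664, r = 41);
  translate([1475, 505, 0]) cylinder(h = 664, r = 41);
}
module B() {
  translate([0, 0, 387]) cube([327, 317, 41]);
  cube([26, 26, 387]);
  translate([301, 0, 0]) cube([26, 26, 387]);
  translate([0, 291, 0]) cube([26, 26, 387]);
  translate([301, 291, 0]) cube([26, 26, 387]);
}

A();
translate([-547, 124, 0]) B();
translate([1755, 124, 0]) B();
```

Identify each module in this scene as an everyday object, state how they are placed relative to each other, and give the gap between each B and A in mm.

Each stool's nearest face is 220 mm from the table's bounding box.

A is a table. B is a stool. Two stools sit around the table at the −x, +x sides. The gap between each stool and the table is 220 mm.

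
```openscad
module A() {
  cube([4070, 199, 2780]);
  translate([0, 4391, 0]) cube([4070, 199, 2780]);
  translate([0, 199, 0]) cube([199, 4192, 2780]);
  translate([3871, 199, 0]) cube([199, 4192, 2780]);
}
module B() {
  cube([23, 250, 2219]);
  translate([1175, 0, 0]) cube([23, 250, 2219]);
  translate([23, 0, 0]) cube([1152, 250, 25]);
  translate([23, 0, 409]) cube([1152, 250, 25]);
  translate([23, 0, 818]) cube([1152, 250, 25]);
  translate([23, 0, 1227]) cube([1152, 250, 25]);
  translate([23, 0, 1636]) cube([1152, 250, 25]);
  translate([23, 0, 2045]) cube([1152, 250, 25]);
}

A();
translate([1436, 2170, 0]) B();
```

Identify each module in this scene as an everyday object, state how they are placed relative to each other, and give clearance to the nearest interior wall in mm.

Clearances: x = 1237, y = 1971; minimum 1237 mm.

A is a house frame. B is a bookshelf. The bookshelf sits inside the house frame, centred. The clearance to the nearest interior wall is 1237 mm.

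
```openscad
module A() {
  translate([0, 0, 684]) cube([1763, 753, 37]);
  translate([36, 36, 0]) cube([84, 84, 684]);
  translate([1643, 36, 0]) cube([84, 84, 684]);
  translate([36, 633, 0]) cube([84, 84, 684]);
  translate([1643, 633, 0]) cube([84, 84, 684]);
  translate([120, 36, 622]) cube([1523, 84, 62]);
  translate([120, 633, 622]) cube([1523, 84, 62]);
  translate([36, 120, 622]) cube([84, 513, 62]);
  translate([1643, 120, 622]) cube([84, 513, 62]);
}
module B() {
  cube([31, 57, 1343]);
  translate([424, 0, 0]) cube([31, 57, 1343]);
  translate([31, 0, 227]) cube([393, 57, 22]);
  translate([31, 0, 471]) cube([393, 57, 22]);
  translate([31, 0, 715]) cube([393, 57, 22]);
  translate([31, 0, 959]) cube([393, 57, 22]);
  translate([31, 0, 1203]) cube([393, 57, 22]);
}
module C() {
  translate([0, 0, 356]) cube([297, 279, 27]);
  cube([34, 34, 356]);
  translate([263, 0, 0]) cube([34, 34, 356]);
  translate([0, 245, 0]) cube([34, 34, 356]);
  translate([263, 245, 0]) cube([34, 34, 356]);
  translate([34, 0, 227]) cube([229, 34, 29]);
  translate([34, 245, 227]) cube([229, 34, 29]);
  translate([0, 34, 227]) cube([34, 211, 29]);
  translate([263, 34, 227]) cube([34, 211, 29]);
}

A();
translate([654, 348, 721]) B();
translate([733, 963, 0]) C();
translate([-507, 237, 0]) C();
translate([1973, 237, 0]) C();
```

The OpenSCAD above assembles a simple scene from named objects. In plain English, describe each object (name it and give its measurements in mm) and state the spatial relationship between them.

A is a table with a 1763×753 mm rectangular top, 37 mm thick, top surface at z = 721 mm, supported by four 84×84 mm square legs, each inset 36 mm from the nearest pair of top edges, running from the floor. Four apron rails, 84 mm thick and 62 mm tall, run between adjacent legs with their top edges flush with the underside of the top and their outer faces flush with the legs' outer faces.

B is a straight ladder. Two 31×57 mm vertical rails, 1343 mm tall, stand 455 mm apart (outside-to-outside) with their front faces coplanar on the −y side. 5 rungs, each 57 mm deep and 22 mm tall, span between the inner faces of the rails, front faces flush with the rails. The lowest rung's underside is at z = 227 mm and rungs are spaced 244 mm apart (underside to underside).

C is a simple wooden stool: a rectangular seat 297 mm (x) by 279 mm (y), 27 mm thick, top face at z = 383 mm, on four square legs, each 34×34 mm in cross-section. The legs rest on z = 0, each flush with a corner of the seat. Four stretchers, 34 mm wide and 29 mm tall, connect adjacent legs with their undersides at z = 227 mm, each running between the inner faces of the legs it joins and aligned with the legs' outer faces on the other axis.

The ladder is on top of the table, centred. Three stools sit around the table at the +y, −x, +x sides.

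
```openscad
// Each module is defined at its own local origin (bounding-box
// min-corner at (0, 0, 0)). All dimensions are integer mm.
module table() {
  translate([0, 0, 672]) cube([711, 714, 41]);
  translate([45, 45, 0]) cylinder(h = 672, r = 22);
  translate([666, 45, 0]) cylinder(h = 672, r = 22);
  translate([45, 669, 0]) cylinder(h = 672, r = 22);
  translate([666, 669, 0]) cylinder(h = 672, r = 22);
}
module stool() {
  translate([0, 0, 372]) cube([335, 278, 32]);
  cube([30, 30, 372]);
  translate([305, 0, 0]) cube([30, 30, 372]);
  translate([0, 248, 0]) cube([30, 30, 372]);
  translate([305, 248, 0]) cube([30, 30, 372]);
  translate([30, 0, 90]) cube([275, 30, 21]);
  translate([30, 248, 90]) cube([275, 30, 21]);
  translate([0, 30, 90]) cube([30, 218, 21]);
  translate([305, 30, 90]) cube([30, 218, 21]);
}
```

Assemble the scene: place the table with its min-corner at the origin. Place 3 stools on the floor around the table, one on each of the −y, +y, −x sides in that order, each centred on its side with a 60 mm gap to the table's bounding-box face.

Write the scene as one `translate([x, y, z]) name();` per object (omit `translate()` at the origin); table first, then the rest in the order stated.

table();
translate([188, -338, 0]) stool();
translate([188, 774, 0]) stool();
translate([-395, 218, 0]) stool();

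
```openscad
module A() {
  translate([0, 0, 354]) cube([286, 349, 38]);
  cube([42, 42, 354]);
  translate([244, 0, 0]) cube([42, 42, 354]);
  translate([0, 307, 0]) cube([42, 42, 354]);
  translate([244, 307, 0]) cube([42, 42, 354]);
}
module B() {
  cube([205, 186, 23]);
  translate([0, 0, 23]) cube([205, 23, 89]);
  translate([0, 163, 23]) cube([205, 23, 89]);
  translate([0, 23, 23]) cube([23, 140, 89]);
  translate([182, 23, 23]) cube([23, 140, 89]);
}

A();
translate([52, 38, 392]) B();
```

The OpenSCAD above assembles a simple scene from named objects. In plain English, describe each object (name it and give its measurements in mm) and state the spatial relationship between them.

A is a four-legged stool. The seat is 286×349 mm, 38 mm thick, top at z = 392 mm. It stands on four square legs, each 42×42 mm in cross-section, from z = 0 to the seat underside, each flush with a corner of the seat.

B is an open-topped rectangular box: outside dimensions 205×186×112 mm, with a uniform wall and base thickness of 23 mm. The base is a full 205×186 slab on the floor; four walls sit on top of the base. The front and back walls (the −y and +y sides) span the full width; the two side walls fit between them.

The open box is on top of the stool.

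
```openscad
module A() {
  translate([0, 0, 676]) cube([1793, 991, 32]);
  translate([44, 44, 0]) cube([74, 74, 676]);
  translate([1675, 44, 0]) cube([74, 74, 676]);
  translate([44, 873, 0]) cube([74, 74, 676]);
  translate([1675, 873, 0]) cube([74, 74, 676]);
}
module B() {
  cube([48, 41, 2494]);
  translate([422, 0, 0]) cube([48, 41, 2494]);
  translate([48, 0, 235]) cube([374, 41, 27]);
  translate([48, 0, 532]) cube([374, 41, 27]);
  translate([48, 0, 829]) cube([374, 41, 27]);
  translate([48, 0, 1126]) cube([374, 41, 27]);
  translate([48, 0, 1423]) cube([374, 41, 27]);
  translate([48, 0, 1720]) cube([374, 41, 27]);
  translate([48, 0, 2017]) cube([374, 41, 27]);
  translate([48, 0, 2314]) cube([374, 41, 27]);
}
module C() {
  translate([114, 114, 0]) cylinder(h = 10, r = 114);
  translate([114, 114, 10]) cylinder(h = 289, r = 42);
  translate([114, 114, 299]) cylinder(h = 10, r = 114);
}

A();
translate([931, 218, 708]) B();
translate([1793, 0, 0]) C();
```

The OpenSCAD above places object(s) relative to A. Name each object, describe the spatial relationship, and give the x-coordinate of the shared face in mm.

The table's +x face and the spool's −x face are both at x = 1793 mm.

A is a table. B is a ladder. C is a spool. The ladder is on top of the table. The spool is against the table's +x side, with their −y faces flush. The x-coordinate of the shared face is 1793 mm.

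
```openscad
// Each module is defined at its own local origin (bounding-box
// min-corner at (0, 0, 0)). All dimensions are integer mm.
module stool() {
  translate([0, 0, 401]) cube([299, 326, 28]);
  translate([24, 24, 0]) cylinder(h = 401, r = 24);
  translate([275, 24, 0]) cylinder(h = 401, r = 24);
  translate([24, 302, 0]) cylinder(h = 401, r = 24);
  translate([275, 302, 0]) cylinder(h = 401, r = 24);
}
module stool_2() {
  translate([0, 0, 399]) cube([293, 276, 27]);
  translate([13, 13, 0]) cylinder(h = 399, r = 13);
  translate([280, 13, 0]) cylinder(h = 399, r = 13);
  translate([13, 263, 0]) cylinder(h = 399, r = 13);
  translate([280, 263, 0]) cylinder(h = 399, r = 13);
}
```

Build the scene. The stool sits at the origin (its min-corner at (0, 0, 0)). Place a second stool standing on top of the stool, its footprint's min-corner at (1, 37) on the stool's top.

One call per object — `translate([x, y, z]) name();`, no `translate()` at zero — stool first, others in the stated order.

stool();
translate([1, 37, 429]) stool_2();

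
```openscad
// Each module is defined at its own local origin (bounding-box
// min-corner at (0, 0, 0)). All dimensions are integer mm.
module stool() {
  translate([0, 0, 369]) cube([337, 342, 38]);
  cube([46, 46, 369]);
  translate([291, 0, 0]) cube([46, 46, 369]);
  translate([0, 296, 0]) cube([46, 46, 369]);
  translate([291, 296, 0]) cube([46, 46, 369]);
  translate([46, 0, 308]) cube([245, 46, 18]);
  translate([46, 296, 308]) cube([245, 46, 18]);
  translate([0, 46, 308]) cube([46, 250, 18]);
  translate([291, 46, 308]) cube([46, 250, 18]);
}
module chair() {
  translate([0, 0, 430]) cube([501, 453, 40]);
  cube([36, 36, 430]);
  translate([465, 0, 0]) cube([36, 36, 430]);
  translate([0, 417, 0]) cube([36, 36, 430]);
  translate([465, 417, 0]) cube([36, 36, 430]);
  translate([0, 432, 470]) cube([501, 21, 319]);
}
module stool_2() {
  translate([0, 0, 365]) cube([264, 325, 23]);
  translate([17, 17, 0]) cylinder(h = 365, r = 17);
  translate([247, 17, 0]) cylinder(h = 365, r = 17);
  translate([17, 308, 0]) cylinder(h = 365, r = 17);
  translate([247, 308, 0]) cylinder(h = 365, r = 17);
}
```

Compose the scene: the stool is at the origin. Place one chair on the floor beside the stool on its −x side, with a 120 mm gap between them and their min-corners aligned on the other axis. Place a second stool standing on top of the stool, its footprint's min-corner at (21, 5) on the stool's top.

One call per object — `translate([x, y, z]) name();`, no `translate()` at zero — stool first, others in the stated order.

stool();
translate([-621, 0, 0]) chair();
translate([21, 5, 407]) stool_2();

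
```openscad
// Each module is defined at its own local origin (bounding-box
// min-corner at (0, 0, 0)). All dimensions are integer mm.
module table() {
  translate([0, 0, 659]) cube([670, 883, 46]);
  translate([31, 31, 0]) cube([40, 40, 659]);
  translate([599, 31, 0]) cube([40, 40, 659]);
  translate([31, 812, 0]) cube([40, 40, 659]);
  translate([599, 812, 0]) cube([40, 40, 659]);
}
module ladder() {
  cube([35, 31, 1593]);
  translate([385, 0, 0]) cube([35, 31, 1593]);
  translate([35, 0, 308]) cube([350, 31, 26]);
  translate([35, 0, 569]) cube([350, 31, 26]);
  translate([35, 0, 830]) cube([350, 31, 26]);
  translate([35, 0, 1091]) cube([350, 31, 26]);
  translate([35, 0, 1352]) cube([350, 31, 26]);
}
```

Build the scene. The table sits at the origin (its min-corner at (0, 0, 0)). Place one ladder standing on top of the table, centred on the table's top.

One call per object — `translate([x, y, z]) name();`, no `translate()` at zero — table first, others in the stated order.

table();
translate([125, 426, 705]) ladder();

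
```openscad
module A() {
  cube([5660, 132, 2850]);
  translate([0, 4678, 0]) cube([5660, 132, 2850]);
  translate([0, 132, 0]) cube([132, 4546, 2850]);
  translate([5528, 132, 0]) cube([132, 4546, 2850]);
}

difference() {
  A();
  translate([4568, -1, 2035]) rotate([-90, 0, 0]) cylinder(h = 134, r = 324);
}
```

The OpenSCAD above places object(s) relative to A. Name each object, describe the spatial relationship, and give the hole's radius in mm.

A is a house frame. The house frame has a circular hole through its front wall. The hole's radius is 324 mm.

The subtracted cylinder has r = 324 mm.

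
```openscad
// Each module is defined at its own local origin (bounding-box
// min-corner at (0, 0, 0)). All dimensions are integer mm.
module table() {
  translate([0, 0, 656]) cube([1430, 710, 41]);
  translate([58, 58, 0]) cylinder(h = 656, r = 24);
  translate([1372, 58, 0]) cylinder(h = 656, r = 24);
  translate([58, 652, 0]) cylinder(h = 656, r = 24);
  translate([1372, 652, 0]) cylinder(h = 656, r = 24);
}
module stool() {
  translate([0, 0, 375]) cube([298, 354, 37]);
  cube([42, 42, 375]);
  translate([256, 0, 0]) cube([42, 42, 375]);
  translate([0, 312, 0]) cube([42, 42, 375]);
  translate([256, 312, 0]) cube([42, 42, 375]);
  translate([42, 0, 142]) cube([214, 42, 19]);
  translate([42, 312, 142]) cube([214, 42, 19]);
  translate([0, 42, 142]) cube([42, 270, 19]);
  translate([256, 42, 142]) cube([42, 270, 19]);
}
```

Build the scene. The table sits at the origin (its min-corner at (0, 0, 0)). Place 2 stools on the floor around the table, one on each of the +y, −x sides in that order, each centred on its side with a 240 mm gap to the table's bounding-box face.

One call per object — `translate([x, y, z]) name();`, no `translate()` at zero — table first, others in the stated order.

table();
translate([566, 950, 0]) stool();
translate([-538, 178, 0]) stool();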